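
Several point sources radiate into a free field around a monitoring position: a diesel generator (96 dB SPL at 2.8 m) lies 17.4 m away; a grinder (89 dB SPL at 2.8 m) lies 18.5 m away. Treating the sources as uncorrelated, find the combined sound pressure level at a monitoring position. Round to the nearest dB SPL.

81 dB SPL

First find each source's level at the receiver (point-source: −20·log₁₀(r/r_ref)), then combine on an intensity basis.
diesel generator: 96 − 20·log₁₀(17.4/2.8) = 96 − 15.87 = 80.13 dB SPL.
grinder: 89 − 20·log₁₀(18.5/2.8) = 89 − 16.40 = 72.60 dB SPL.
Σ 10^(L/10) = 1.213e+08 → L_total = 10·log₁₀(1.213e+08) = 80.84 dB SPL.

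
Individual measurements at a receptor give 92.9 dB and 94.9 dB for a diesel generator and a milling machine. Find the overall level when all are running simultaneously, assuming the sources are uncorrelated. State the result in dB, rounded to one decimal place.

Incoherent sources combine by intensity addition: L_total = 10·log₁₀(Σ 10^(L_i/10)).
Σ 10^(L/10) = 10^(92.9/10) + 10^(94.9/10) = 5.040e+09.
L_total = 10·log₁₀(5.040e+09) = 97.02 dB.

97.0 dB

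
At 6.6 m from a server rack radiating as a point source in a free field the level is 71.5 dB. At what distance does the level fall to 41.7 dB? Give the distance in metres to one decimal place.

Point-source spreading drops the level by 20·log₁₀(r₂/r₁); inverting, r₂/r₁ = 10^(ΔL/20).
r₂ = 6.6·10^((71.5−41.7)/20) = 6.6·10^(29.8/20) = 203.96 m.

204.0 m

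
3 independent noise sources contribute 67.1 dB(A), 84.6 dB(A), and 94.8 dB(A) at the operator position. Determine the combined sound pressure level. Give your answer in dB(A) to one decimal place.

For uncorrelated sources the intensities add, so convert each level to linear form, sum, and take 10·log₁₀ of the total.
Σ 10^(L/10) = 10^(67.1/10) + 10^(84.6/10) + 10^(94.8/10) = 3.313e+09.
L_total = 10·log₁₀(3.313e+09) = 95.20 dB(A).

95.2 dB(A)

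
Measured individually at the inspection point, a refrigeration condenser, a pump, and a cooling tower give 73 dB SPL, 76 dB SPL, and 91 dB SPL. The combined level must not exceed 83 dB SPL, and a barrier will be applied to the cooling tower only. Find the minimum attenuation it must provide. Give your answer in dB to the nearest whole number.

10 dB

The untreated sources together contribute 10^(73/10) + 10^(76/10) = 5.976e+07, i.e. 77.76 dB SPL.
The limit corresponds to 10^(83/10) = 1.995e+08; subtracting the fixed part leaves 1.398e+08 for the cooling tower, i.e. 81.45 dB SPL.
So the cooling tower must be reduced from 91 to 81.45 dB SPL: IL = 9.55 dB.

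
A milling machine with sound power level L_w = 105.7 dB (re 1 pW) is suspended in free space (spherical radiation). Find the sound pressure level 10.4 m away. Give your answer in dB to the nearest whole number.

L_p = L_w − 10·log₁₀(4π·r²) with r = 10.4 m.
4π·r² = 1359 m², 10·log₁₀ of that is 31.333 dB.
L_p = 105.7 − 31.333 = 74.37 dB.

74 dB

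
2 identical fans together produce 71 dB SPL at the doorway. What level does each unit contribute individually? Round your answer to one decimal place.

2 equal contributions raise the level by 10·log₁₀ 2 = 3.010 dB, so each unit alone gives 71 − 3.010.

68.0 dB SPL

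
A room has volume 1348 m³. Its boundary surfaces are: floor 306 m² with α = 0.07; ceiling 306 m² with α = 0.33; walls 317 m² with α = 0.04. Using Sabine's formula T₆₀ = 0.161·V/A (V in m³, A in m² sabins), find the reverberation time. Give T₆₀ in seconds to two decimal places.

1.61 s

A = Σ Sᵢαᵢ = 306·0.07 + 306·0.33 + 317·0.04 = 135.08 m².
T₆₀ = 0.161 × 1348 / 135.08 = 1.607 s.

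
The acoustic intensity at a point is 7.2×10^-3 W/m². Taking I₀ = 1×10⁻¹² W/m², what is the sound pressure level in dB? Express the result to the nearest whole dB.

99 dB

I/I₀ = 7.2×10^-3/10⁻¹² = 7.2×10^9, and L = 10·log₁₀(I/I₀).
L = 10·(0.8573 + 9) = 98.57 dB.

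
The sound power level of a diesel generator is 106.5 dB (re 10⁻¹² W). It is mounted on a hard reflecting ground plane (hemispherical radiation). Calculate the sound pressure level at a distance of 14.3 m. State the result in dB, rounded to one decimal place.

75.4 dB

Free-field hemispherical radiation: L_p = L_w − 10·log₁₀(2π·r²), r = 14.3 m.
2π·r² = 1285 m², 10·log₁₀ of that is 31.089 dB.
L_p = 106.5 − 31.089 = 75.41 dB.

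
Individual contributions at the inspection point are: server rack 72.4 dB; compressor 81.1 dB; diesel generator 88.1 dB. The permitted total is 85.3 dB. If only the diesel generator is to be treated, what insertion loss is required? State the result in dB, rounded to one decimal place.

The untreated sources together contribute 10^(72.4/10) + 10^(81.1/10) = 1.462e+08, i.e. 81.65 dB.
The limit corresponds to 10^(85.3/10) = 3.388e+08; subtracting the fixed part leaves 1.926e+08 for the diesel generator, i.e. 82.85 dB.
Required insertion loss = 88.1 − 82.85 = 5.25 dB.

5.3 dB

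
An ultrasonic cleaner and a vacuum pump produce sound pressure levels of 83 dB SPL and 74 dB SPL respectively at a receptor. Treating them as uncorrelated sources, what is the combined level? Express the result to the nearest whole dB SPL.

Incoherent sources combine by intensity addition: L_total = 10·log₁₀(Σ 10^(L_i/10)).
Σ 10^(L/10) = 10^(83/10) + 10^(74/10) = 2.246e+08.
L_total = 10·log₁₀(2.246e+08) = 83.51 dB SPL.

84 dB SPL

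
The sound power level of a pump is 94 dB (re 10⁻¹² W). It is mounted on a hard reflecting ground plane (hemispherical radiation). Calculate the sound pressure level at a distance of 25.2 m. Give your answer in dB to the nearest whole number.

L_p = L_w − 10·log₁₀(2π·r²) with r = 25.2 m.
2π·r² = 3990 m², 10·log₁₀ of that is 36.010 dB.
L_p = 94 − 36.010 = 57.99 dB.

58 dB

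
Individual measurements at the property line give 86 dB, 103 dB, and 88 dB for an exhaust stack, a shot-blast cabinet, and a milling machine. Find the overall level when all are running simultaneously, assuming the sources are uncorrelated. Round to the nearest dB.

Incoherent sources combine by intensity addition: L_total = 10·log₁₀(Σ 10^(L_i/10)).
Σ 10^(L/10) = 10^(86/10) + 10^(103/10) + 10^(88/10) = 2.098e+10.
L_total = 10·log₁₀(2.098e+10) = 103.22 dB.

103 dB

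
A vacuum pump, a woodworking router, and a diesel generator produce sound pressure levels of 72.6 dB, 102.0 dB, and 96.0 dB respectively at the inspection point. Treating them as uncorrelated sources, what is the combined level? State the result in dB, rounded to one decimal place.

103.0 dB

Incoherent sources combine by intensity addition: L_total = 10·log₁₀(Σ 10^(L_i/10)).
Σ 10^(L/10) = 10^(72.6/10) + 10^(102.0/10) + 10^(96.0/10) = 1.985e+10.
L_total = 10·log₁₀(1.985e+10) = 102.98 dB.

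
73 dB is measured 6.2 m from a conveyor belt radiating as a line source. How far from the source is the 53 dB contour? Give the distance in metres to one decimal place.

The 20.0 dB drop corresponds to a distance ratio of 10^(20.0/10) for a line source.
r₂ = 6.2·10^((73−53)/10) = 6.2·10^(20.0/10) = 620.00 m.

620.0 m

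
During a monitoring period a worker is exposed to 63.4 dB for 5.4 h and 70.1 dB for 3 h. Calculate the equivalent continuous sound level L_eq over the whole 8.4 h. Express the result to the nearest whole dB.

67 dB

The energy average is taken in the linear domain: L_eq = 10·log₁₀[(Σ tᵢ·10^(Lᵢ/10))/T], T = 8.4 h.
Σ tᵢ·10^(Lᵢ/10) = 5.4·10^(63.4/10) + 3·10^(70.1/10) = 4.251e+07.
L_eq = 10·log₁₀(4.251e+07/8.4) = 67.04 dB.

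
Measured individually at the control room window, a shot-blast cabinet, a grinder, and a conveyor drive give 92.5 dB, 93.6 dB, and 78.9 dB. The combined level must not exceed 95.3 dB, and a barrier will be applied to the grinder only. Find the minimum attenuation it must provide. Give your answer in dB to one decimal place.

1.7 dB

The untreated sources together contribute 10^(92.5/10) + 10^(78.9/10) = 1.856e+09, i.e. 92.69 dB.
The limit corresponds to 10^(95.3/10) = 3.388e+09; subtracting the fixed part leaves 1.533e+09 for the grinder, i.e. 91.85 dB.
Required insertion loss = 93.6 − 91.85 = 1.75 dB.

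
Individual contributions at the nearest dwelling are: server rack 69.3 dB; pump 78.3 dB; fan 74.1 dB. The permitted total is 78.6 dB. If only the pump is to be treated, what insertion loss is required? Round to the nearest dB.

Fixed contribution from the other sources: Σ 10^(L/10) = 10^(69.3/10) + 10^(74.1/10) = 3.422e+07 (75.34 dB).
The limit corresponds to 10^(78.6/10) = 7.244e+07; subtracting the fixed part leaves 3.823e+07 for the pump, i.e. 75.82 dB.
Required insertion loss = 78.3 − 75.82 = 2.48 dB.

2 dB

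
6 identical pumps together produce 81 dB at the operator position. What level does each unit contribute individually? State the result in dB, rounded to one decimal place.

6 equal contributions raise the level by 10·log₁₀ 6 = 7.782 dB, so each unit alone gives 81 − 7.782.

73.2 dB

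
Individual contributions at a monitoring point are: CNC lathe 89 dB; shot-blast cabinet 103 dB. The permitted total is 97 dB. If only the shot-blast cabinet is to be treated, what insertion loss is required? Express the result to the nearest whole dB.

7 dB

Everything except the shot-blast cabinet sums to 10^(89/10) = 7.943e+08 in linear terms, 89.00 dB.
The limit corresponds to 10^(97/10) = 5.012e+09; subtracting the fixed part leaves 4.218e+09 for the shot-blast cabinet, i.e. 96.25 dB.
So the shot-blast cabinet must be reduced from 103 to 96.25 dB: IL = 6.75 dB.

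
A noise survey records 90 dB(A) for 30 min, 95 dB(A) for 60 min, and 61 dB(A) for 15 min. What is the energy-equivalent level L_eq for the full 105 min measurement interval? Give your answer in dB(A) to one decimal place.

93.2 dB(A)

The energy average is taken in the linear domain: L_eq = 10·log₁₀[(Σ tᵢ·10^(Lᵢ/10))/T], T = 105 min.
Σ tᵢ·10^(Lᵢ/10) = 30·10^(90/10) + 60·10^(95/10) + 15·10^(61/10) = 2.198e+11.
L_eq = 10·log₁₀(2.198e+11/105) = 93.21 dB(A).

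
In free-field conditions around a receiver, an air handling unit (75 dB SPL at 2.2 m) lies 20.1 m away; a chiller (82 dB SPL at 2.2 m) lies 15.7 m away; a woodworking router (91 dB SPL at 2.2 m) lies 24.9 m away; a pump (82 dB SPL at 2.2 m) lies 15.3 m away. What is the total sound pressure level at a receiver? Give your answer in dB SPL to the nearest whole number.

72 dB SPL

First find each source's level at the receiver (point-source: −20·log₁₀(r/r_ref)), then combine on an intensity basis.
air handling unit: 75 − 20·log₁₀(20.1/2.2) = 75 − 19.22 = 55.78 dB SPL.
chiller: 82 − 20·log₁₀(15.7/2.2) = 82 − 17.07 = 64.93 dB SPL.
woodworking router: 91 − 20·log₁₀(24.9/2.2) = 91 − 21.08 = 69.92 dB SPL.
pump: 82 − 20·log₁₀(15.3/2.2) = 82 − 16.85 = 65.15 dB SPL.
Σ 10^(L/10) = 1.660e+07 → L_total = 10·log₁₀(1.660e+07) = 72.20 dB SPL.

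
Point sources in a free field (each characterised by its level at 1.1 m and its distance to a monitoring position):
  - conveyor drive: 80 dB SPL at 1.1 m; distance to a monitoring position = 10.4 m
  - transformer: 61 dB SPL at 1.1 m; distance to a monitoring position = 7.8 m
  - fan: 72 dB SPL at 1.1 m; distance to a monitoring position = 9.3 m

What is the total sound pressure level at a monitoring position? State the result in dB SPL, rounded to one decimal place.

61.4 dB SPL

Propagate each source to the receiver with L = L_ref − 20·log₁₀(r/r_ref), then add intensities.
conveyor drive: 80 − 20·log₁₀(10.4/1.1) = 80 − 19.51 = 60.49 dB SPL.
transformer: 61 − 20·log₁₀(7.8/1.1) = 61 − 17.01 = 43.99 dB SPL.
fan: 72 − 20·log₁₀(9.3/1.1) = 72 − 18.54 = 53.46 dB SPL.
Σ 10^(L/10) = 1.365e+06 → L_total = 10·log₁₀(1.365e+06) = 61.35 dB SPL.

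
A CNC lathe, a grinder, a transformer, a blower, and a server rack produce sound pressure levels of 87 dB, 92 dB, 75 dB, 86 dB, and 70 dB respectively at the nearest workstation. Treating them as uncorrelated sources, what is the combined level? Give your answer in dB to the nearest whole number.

94 dB

For uncorrelated sources the intensities add, so convert each level to linear form, sum, and take 10·log₁₀ of the total.
Σ 10^(L/10) = 10^(87/10) + 10^(92/10) + 10^(75/10) + 10^(86/10) + 10^(70/10) = 2.526e+09.
L_total = 10·log₁₀(2.526e+09) = 94.02 dB.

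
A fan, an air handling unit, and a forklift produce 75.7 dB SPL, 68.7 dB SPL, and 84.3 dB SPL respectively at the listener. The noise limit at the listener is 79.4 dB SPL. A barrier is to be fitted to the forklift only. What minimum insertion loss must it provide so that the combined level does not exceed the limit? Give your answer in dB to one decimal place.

8.0 dB

The untreated sources together contribute 10^(75.7/10) + 10^(68.7/10) = 4.457e+07, i.e. 76.49 dB SPL.
To meet 79.4 dB SPL overall, the treated forklift may contribute at most 10^(79.4/10) − 4.457e+07 = 4.253e+07, i.e. 76.29 dB SPL.
So the forklift must be reduced from 84.3 to 76.29 dB SPL: IL = 8.01 dB.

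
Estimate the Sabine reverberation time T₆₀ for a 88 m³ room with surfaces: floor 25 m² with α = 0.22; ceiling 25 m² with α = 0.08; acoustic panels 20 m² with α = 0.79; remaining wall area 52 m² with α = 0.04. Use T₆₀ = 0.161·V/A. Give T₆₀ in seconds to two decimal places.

0.56 s

A = Σ Sᵢαᵢ = 25·0.22 + 25·0.08 + 20·0.79 + 52·0.04 = 25.38 m².
T₆₀ = 0.161·V/A = 0.161·88/25.38 = 0.558 s.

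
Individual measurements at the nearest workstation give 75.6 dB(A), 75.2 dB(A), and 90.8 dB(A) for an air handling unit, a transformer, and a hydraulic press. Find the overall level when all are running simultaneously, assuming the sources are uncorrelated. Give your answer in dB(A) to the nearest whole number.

91 dB(A)

Incoherent sources combine by intensity addition: L_total = 10·log₁₀(Σ 10^(L_i/10)).
Σ 10^(L/10) = 10^(75.6/10) + 10^(75.2/10) + 10^(90.8/10) = 1.272e+09.
L_total = 10·log₁₀(1.272e+09) = 91.04 dB(A).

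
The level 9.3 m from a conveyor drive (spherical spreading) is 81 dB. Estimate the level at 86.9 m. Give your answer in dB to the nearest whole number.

Spherical spreading from a point source gives a 20·log₁₀(r₂/r₁) drop.
L₂ = 81 − 20·log₁₀(86.9/9.3) = 81 − 19.411 = 61.59 dB.

62 dB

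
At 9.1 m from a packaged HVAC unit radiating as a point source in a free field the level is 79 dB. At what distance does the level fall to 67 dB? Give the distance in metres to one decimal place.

36.2 m

The 12.0 dB drop corresponds to a distance ratio of 10^(12.0/20) for a point source.
r₂ = 9.1·10^((79−67)/20) = 9.1·10^(12.0/20) = 36.23 m.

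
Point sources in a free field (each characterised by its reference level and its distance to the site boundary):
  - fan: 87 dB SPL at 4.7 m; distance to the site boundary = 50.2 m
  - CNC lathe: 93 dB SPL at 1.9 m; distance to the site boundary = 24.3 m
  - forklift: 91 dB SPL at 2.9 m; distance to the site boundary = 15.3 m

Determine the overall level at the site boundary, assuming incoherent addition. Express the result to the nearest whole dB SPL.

First find each source's level at the receiver (point-source: −20·log₁₀(r/r_ref)), then combine on an intensity basis.
fan: 87 − 20·log₁₀(50.2/4.7) = 87 − 20.57 = 66.43 dB SPL.
CNC lathe: 93 − 20·log₁₀(24.3/1.9) = 93 − 22.14 = 70.86 dB SPL.
forklift: 91 − 20·log₁₀(15.3/2.9) = 91 − 14.45 = 76.55 dB SPL.
Σ 10^(L/10) = 6.182e+07 → L_total = 10·log₁₀(6.182e+07) = 77.91 dB SPL.

78 dB SPL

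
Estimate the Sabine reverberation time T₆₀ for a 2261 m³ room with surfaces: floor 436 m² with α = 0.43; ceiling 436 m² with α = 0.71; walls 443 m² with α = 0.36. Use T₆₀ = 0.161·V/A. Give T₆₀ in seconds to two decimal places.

A = Σ Sᵢαᵢ = 436·0.43 + 436·0.71 + 443·0.36 = 656.52 m².
T₆₀ = 0.161·V/A = 0.161·2261/656.52 = 0.554 s.

0.55 s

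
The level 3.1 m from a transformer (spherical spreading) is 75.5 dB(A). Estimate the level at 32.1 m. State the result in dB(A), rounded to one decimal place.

Point-source attenuation: ΔL = 20·log₁₀(r₂/r₁) = 20·log₁₀(32.1/3.1) = 20.303 dB.
L₂ = 75.5 − 20·log₁₀(32.1/3.1) = 75.5 − 20.303 = 55.20 dB(A).

55.2 dB(A)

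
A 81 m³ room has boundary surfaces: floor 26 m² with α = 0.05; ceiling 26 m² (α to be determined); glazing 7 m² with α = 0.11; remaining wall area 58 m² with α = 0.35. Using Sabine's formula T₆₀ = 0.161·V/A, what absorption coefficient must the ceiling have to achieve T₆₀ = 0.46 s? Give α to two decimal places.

0.23

A = 0.161·V/T₆₀ = 0.161·81/0.46 = 28.35 m² sabins.
Absorption from the other surfaces = 26·0.05 + 7·0.11 + 58·0.35 = 22.37 m², so the ceiling must supply 5.98 m² over 26 m².
α = 5.98/26 = 0.230.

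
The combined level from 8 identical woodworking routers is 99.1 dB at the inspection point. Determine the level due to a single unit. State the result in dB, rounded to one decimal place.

90.1 dB

For N identical incoherent sources L_total = L₁ + 10·log₁₀ N, so L₁ = 99.1 − 10·log₁₀(8) = 99.1 − 9.031.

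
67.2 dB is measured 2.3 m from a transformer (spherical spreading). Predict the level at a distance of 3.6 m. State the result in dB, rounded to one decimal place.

Spherical spreading from a point source gives a 20·log₁₀(r₂/r₁) drop.
L₂ = 67.2 − 20·log₁₀(3.6/2.3) = 67.2 − 3.891 = 63.31 dB.

63.3 dB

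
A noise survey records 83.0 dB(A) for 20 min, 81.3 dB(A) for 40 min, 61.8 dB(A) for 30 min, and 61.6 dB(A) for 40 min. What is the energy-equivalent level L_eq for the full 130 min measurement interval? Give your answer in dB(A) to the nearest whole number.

79 dB(A)

Weight each interval's intensity by its duration and average over T = 130 min:
Σ tᵢ·10^(Lᵢ/10) = 20·10^(83.0/10) + 40·10^(81.3/10) + 30·10^(61.8/10) + 40·10^(61.6/10) = 9.490e+09.
L_eq = 10·log₁₀(9.490e+09/130) = 78.63 dB(A).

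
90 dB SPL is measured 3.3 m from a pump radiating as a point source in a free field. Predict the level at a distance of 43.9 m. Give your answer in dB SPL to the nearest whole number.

68 dB SPL

Point-source attenuation: ΔL = 20·log₁₀(r₂/r₁) = 20·log₁₀(43.9/3.3) = 22.479 dB.
L₂ = 90 − 20·log₁₀(43.9/3.3) = 90 − 22.479 = 67.52 dB SPL.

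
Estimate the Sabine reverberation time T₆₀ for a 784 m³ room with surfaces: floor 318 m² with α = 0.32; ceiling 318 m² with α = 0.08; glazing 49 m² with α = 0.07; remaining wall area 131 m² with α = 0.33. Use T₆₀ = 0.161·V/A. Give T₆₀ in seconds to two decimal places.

0.73 s

A = Σ Sᵢαᵢ = 318·0.32 + 318·0.08 + 49·0.07 + 131·0.33 = 173.86 m².
T₆₀ = 0.161 × 784 / 173.86 = 0.726 s.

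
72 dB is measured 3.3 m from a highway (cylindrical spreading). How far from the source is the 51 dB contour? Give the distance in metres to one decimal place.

415.4 m

The 21.0 dB drop corresponds to a distance ratio of 10^(21.0/10) for a line source.
r₂ = 3.3·10^((72−51)/10) = 3.3·10^(21.0/10) = 415.45 m.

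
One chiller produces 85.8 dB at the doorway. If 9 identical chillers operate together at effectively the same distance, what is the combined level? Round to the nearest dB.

95 dB

N identical incoherent sources raise the level by 10·log₁₀ N.
L_total = 85.8 + 10·log₁₀(9) = 85.8 + 9.542 = 95.34 dB.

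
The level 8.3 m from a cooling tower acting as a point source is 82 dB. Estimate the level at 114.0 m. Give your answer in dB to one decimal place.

For a point source, L₂ = L₁ − 20·log₁₀(r₂/r₁).
L₂ = 82 − 20·log₁₀(114.0/8.3) = 82 − 22.757 = 59.24 dB.

59.2 dB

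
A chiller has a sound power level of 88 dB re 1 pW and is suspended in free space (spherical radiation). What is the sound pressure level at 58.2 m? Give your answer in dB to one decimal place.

41.7 dB

Free-field spherical radiation: L_p = L_w − 10·log₁₀(4π·r²), r = 58.2 m.
4π·r² = 4.257e+04 m², 10·log₁₀ of that is 46.291 dB.
L_p = 88 − 46.291 = 41.71 dB.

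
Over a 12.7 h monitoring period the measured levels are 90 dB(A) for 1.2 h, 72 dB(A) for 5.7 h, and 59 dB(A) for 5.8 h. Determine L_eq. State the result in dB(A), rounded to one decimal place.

80.1 dB(A)

Weight each interval's intensity by its duration and average over T = 12.7 h:
Σ tᵢ·10^(Lᵢ/10) = 1.2·10^(90/10) + 5.7·10^(72/10) + 5.8·10^(59/10) = 1.295e+09.
L_eq = 10·log₁₀(1.295e+09/12.7) = 80.08 dB(A).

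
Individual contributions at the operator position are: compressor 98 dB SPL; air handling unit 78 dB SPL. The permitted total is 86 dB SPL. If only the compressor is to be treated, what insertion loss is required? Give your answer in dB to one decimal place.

12.7 dB

Everything except the compressor sums to 10^(78/10) = 6.310e+07 in linear terms, 78.00 dB SPL.
To meet 86 dB SPL overall, the treated compressor may contribute at most 10^(86/10) − 6.310e+07 = 3.350e+08, i.e. 85.25 dB SPL.
Required insertion loss = 98 − 85.25 = 12.75 dB.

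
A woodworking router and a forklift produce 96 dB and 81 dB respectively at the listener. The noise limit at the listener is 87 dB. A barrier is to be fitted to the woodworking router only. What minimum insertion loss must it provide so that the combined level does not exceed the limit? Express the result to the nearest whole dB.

10 dB

The untreated sources together contribute 10^(81/10) = 1.259e+08, i.e. 81.00 dB.
To meet 87 dB overall, the treated woodworking router may contribute at most 10^(87/10) − 1.259e+08 = 3.753e+08, i.e. 85.74 dB.
So the woodworking router must be reduced from 96 to 85.74 dB: IL = 10.26 dB.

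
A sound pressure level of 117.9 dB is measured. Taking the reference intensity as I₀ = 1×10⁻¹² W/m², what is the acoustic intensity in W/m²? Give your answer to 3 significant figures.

I/I₀ = 10^(117.9/10) = 6.166e+11, so I = 6.166e+11 × 10⁻¹² W/m².

0.617 W/m²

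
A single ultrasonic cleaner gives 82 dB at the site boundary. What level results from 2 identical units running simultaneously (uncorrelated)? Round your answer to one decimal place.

With 2 equal, uncorrelated contributions the intensity is 2× that of one unit, giving a rise of 10·log₁₀ 2.
L_total = 82 + 10·log₁₀(2) = 82 + 3.010 = 85.01 dB.

85.0 dB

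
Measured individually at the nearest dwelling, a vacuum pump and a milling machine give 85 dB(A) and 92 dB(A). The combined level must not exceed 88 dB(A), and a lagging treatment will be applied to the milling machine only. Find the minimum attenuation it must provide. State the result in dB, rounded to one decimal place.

The untreated sources together contribute 10^(85/10) = 3.162e+08, i.e. 85.00 dB(A).
To meet 88 dB(A) overall, the treated milling machine may contribute at most 10^(88/10) − 3.162e+08 = 3.147e+08, i.e. 84.98 dB(A).
So the milling machine must be reduced from 92 to 84.98 dB(A): IL = 7.02 dB.

7.0 dB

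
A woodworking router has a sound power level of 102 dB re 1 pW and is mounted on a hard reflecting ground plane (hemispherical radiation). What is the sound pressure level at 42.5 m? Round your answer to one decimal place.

61.5 dB

L_p = L_w − 10·log₁₀(2π·r²) with r = 42.5 m.
2π·r² = 1.135e+04 m², 10·log₁₀ of that is 40.550 dB.
L_p = 102 − 40.550 = 61.45 dB.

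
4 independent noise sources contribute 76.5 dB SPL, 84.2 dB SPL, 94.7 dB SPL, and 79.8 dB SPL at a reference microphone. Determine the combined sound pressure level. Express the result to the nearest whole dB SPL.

Incoherent sources combine by intensity addition: L_total = 10·log₁₀(Σ 10^(L_i/10)).
Σ 10^(L/10) = 10^(76.5/10) + 10^(84.2/10) + 10^(94.7/10) + 10^(79.8/10) = 3.354e+09.
L_total = 10·log₁₀(3.354e+09) = 95.26 dB SPL.

95 dB SPL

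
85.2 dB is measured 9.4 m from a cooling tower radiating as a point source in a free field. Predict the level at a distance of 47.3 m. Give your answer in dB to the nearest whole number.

71 dB

For a point source, L₂ = L₁ − 20·log₁₀(r₂/r₁).
L₂ = 85.2 − 20·log₁₀(47.3/9.4) = 85.2 − 14.035 = 71.17 dB.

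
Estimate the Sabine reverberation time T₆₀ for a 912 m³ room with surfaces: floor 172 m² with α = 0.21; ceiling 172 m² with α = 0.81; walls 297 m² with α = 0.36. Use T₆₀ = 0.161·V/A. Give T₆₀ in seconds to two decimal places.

0.52 s

A = Σ Sᵢαᵢ = 172·0.21 + 172·0.81 + 297·0.36 = 282.36 m².
T₆₀ = 0.161·V/A = 0.161·912/282.36 = 0.520 s.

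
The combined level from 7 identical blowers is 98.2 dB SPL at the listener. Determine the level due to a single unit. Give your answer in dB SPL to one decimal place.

89.7 dB SPL

For N identical incoherent sources L_total = L₁ + 10·log₁₀ N, so L₁ = 98.2 − 10·log₁₀(7) = 98.2 − 8.451.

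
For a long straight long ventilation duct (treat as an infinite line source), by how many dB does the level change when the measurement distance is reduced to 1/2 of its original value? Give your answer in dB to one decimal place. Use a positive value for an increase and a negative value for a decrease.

+3.0 dB

Line-source spreading: ΔL = −10·log₁₀(r₂/r₁).
ΔL = −10·log₁₀(0.5) = +3.01 dB.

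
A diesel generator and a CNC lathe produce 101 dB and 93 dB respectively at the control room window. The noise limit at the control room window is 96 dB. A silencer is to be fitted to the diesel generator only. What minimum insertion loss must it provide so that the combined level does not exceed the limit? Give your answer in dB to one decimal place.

8.0 dB

The untreated sources together contribute 10^(93/10) = 1.995e+09, i.e. 93.00 dB.
To meet 96 dB overall, the treated diesel generator may contribute at most 10^(96/10) − 1.995e+09 = 1.986e+09, i.e. 92.98 dB.
Required insertion loss = 101 − 92.98 = 8.02 dB.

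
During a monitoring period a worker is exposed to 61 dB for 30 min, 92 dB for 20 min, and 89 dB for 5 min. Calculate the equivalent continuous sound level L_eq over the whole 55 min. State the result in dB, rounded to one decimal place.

The energy average is taken in the linear domain: L_eq = 10·log₁₀[(Σ tᵢ·10^(Lᵢ/10))/T], T = 55 min.
Σ tᵢ·10^(Lᵢ/10) = 30·10^(61/10) + 20·10^(92/10) + 5·10^(89/10) = 3.571e+10.
L_eq = 10·log₁₀(3.571e+10/55) = 88.12 dB.

88.1 dB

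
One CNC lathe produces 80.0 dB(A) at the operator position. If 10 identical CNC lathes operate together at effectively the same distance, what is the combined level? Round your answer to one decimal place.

90.0 dB(A)

L_total = L₁ + 10·log₁₀ N for N identical incoherent sources.
L_total = 80.0 + 10·log₁₀(10) = 80.0 + 10.000 = 90.00 dB(A).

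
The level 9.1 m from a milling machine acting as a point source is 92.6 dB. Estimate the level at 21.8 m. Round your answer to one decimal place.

85.0 dB

For a point source, L₂ = L₁ − 20·log₁₀(r₂/r₁).
L₂ = 92.6 − 20·log₁₀(21.8/9.1) = 92.6 − 7.588 = 85.01 dB.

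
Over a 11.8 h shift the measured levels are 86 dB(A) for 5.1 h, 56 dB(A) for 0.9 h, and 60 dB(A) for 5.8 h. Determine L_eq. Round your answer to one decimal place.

Weight each interval's intensity by its duration and average over T = 11.8 h:
Σ tᵢ·10^(Lᵢ/10) = 5.1·10^(86/10) + 0.9·10^(56/10) + 5.8·10^(60/10) = 2.037e+09.
L_eq = 10·log₁₀(2.037e+09/11.8) = 82.37 dB(A).

82.4 dB(A)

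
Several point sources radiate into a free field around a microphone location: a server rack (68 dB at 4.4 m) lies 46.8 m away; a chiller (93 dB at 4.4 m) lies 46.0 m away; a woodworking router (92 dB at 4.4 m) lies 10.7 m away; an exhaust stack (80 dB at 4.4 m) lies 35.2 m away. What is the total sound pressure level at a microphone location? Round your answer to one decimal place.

Apply inverse-square spreading to bring every level to the receiver, then sum 10^(L/10).
server rack: 68 − 20·log₁₀(46.8/4.4) = 68 − 20.54 = 47.46 dB.
chiller: 93 − 20·log₁₀(46.0/4.4) = 93 − 20.39 = 72.61 dB.
woodworking router: 92 − 20·log₁₀(10.7/4.4) = 92 − 7.72 = 84.28 dB.
exhaust stack: 80 − 20·log₁₀(35.2/4.4) = 80 − 18.06 = 61.94 dB.
Σ 10^(L/10) = 2.879e+08 → L_total = 10·log₁₀(2.879e+08) = 84.59 dB.

84.6 dB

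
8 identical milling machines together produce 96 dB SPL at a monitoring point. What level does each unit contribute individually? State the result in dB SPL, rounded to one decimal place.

Dividing the total intensity by 8 lowers the level by 10·log₁₀ 8 = 9.031 dB: L₁ = 96 − 9.031.

87.0 dB SPL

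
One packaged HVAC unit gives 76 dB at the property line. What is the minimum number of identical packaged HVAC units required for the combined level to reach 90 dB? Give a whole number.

26

Need L₁ + 10·log₁₀ N ≥ 90, i.e. log₁₀ N ≥ 1.40.
N ≥ 10^(14.0/10) = 25.119, so N = 26.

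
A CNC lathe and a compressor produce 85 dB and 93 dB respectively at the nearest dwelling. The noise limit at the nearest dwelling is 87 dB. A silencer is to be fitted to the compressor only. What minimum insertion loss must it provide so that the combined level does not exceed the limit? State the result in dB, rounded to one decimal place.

Everything except the compressor sums to 10^(85/10) = 3.162e+08 in linear terms, 85.00 dB.
To meet 87 dB overall, the treated compressor may contribute at most 10^(87/10) − 3.162e+08 = 1.850e+08, i.e. 82.67 dB.
So the compressor must be reduced from 93 to 82.67 dB: IL = 10.33 dB.

10.3 dB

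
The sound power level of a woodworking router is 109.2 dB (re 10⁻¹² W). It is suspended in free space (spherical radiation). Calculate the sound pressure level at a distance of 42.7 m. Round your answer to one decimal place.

Free-field spherical radiation: L_p = L_w − 10·log₁₀(4π·r²), r = 42.7 m.
4π·r² = 2.291e+04 m², 10·log₁₀ of that is 43.601 dB.
L_p = 109.2 − 43.601 = 65.60 dB.

65.6 dB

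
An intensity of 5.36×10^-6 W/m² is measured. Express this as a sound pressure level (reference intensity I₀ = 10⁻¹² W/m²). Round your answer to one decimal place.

L = 10·log₁₀(I/I₀) = 10·log₁₀(5.36×10^-6/10⁻¹²) = 10·log₁₀(5.36×10^6).
L = 10·(0.7292 + 6) = 67.29 dB.

67.3 dB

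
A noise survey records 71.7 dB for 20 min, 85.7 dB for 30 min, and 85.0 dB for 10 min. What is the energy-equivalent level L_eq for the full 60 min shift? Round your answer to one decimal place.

The energy average is taken in the linear domain: L_eq = 10·log₁₀[(Σ tᵢ·10^(Lᵢ/10))/T], T = 60 min.
Σ tᵢ·10^(Lᵢ/10) = 20·10^(71.7/10) + 30·10^(85.7/10) + 10·10^(85.0/10) = 1.460e+10.
L_eq = 10·log₁₀(1.460e+10/60) = 83.86 dB.

83.9 dB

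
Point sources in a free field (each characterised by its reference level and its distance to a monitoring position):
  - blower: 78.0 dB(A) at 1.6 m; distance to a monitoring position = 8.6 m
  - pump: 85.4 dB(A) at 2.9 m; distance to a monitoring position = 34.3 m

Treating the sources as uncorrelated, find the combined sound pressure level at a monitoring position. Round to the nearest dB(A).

Apply inverse-square spreading to bring every level to the receiver, then sum 10^(L/10).
blower: 78.0 − 20·log₁₀(8.6/1.6) = 78.0 − 14.61 = 63.39 dB(A).
pump: 85.4 − 20·log₁₀(34.3/2.9) = 85.4 − 21.46 = 63.94 dB(A).
Σ 10^(L/10) = 4.663e+06 → L_total = 10·log₁₀(4.663e+06) = 66.69 dB(A).

67 dB(A)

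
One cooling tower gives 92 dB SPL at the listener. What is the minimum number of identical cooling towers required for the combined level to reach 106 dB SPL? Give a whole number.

N identical sources give L₁ + 10·log₁₀ N, so require 10·log₁₀ N ≥ 106 − 92 = 14.0 dB.
N ≥ 10^(14.0/10) = 25.119, so N = 26.

26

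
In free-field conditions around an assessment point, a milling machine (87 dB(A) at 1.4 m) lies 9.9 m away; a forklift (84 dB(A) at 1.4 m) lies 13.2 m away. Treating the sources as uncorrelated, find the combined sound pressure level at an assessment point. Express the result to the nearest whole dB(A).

First find each source's level at the receiver (point-source: −20·log₁₀(r/r_ref)), then combine on an intensity basis.
milling machine: 87 − 20·log₁₀(9.9/1.4) = 87 − 16.99 = 70.01 dB(A).
forklift: 84 − 20·log₁₀(13.2/1.4) = 84 − 19.49 = 64.51 dB(A).
Σ 10^(L/10) = 1.285e+07 → L_total = 10·log₁₀(1.285e+07) = 71.09 dB(A).

71 dB(A)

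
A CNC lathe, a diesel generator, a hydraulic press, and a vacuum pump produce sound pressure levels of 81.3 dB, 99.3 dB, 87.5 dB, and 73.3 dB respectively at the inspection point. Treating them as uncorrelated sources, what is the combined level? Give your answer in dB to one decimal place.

Incoherent sources combine by intensity addition: L_total = 10·log₁₀(Σ 10^(L_i/10)).
Σ 10^(L/10) = 10^(81.3/10) + 10^(99.3/10) + 10^(87.5/10) + 10^(73.3/10) = 9.230e+09.
L_total = 10·log₁₀(9.230e+09) = 99.65 dB.

99.7 dB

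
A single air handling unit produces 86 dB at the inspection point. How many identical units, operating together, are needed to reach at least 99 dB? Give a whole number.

20

N identical sources give L₁ + 10·log₁₀ N, so require 10·log₁₀ N ≥ 99 − 86 = 13.0 dB.
N ≥ 10^(13.0/10) = 19.953, so N = 20.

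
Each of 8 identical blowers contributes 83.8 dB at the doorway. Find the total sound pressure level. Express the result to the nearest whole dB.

L_total = L₁ + 10·log₁₀ N for N identical incoherent sources.
L_total = 83.8 + 10·log₁₀(8) = 83.8 + 9.031 = 92.83 dB.

93 dB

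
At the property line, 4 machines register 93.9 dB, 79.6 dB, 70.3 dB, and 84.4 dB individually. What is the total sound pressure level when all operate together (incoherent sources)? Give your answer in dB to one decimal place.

For uncorrelated sources the intensities add, so convert each level to linear form, sum, and take 10·log₁₀ of the total.
Σ 10^(L/10) = 10^(93.9/10) + 10^(79.6/10) + 10^(70.3/10) + 10^(84.4/10) = 2.832e+09.
L_total = 10·log₁₀(2.832e+09) = 94.52 dB.

94.5 dB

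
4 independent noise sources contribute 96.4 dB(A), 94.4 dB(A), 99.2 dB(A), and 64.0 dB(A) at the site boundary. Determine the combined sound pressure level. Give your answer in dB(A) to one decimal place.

101.9 dB(A)

For uncorrelated sources the intensities add, so convert each level to linear form, sum, and take 10·log₁₀ of the total.
Σ 10^(L/10) = 10^(96.4/10) + 10^(94.4/10) + 10^(99.2/10) + 10^(64.0/10) = 1.544e+10.
L_total = 10·log₁₀(1.544e+10) = 101.89 dB(A).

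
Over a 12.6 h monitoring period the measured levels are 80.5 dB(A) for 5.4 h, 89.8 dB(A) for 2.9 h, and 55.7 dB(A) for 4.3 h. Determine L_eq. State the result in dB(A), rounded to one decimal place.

The energy average is taken in the linear domain: L_eq = 10·log₁₀[(Σ tᵢ·10^(Lᵢ/10))/T], T = 12.6 h.
Σ tᵢ·10^(Lᵢ/10) = 5.4·10^(80.5/10) + 2.9·10^(89.8/10) + 4.3·10^(55.7/10) = 3.377e+09.
L_eq = 10·log₁₀(3.377e+09/12.6) = 84.28 dB(A).

84.3 dB(A)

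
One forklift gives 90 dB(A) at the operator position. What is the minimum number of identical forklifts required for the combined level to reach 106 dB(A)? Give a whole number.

40

N identical sources give L₁ + 10·log₁₀ N, so require 10·log₁₀ N ≥ 106 − 90 = 16.0 dB.
N ≥ 10^(16.0/10) = 39.811, so N = 40.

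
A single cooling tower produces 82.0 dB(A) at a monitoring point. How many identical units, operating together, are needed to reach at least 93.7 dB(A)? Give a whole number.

Need L₁ + 10·log₁₀ N ≥ 93.7, i.e. log₁₀ N ≥ 1.17.
N ≥ 10^(11.7/10) = 14.791, so N = 15.

15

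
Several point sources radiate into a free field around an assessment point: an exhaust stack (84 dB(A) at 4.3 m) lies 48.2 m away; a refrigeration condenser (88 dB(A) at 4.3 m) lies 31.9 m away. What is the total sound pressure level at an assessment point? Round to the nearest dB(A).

71 dB(A)

Apply inverse-square spreading to bring every level to the receiver, then sum 10^(L/10).
exhaust stack: 84 − 20·log₁₀(48.2/4.3) = 84 − 20.99 = 63.01 dB(A).
refrigeration condenser: 88 − 20·log₁₀(31.9/4.3) = 88 − 17.41 = 70.59 dB(A).
Σ 10^(L/10) = 1.346e+07 → L_total = 10·log₁₀(1.346e+07) = 71.29 dB(A).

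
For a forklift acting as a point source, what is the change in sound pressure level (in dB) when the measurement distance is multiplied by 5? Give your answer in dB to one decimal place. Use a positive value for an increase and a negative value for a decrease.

-14.0 dB

Point-source spreading: ΔL = −20·log₁₀(r₂/r₁).
ΔL = −20·log₁₀(5) = -13.98 dB.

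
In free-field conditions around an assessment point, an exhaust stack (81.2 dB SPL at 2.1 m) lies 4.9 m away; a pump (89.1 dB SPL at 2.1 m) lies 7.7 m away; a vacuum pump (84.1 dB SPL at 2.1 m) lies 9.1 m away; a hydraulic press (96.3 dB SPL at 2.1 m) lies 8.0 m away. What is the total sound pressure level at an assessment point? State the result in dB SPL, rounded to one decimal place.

Propagate each source to the receiver with L = L_ref − 20·log₁₀(r/r_ref), then add intensities.
exhaust stack: 81.2 − 20·log₁₀(4.9/2.1) = 81.2 − 7.36 = 73.84 dB SPL.
pump: 89.1 − 20·log₁₀(7.7/2.1) = 89.1 − 11.29 = 77.81 dB SPL.
vacuum pump: 84.1 − 20·log₁₀(9.1/2.1) = 84.1 − 12.74 = 71.36 dB SPL.
hydraulic press: 96.3 − 20·log₁₀(8.0/2.1) = 96.3 − 11.62 = 84.68 dB SPL.
Σ 10^(L/10) = 3.923e+08 → L_total = 10·log₁₀(3.923e+08) = 85.94 dB SPL.

85.9 dB SPL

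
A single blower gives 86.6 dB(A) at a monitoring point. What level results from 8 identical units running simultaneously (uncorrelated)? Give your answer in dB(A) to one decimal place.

N identical incoherent sources raise the level by 10·log₁₀ N.
L_total = 86.6 + 10·log₁₀(8) = 86.6 + 9.031 = 95.63 dB(A).

95.6 dB(A)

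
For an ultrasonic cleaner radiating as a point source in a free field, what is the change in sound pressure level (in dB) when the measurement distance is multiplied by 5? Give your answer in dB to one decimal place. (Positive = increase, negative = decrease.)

-14.0 dB

A point source loses 6 dB per doubling of distance; generally ΔL = −20·log₁₀(r₂/r₁).
ΔL = −20·log₁₀(5) = -13.98 dB.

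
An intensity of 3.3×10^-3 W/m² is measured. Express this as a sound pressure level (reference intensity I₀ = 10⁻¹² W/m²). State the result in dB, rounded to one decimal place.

95.2 dB

Dividing by I₀ shifts the exponent by 12: I/I₀ = 3.3×10^9.
L = 10·(0.5185 + 9) = 95.19 dB.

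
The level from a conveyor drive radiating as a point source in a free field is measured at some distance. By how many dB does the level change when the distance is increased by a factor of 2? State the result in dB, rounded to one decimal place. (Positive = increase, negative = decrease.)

With spherical spreading the level changes by −20·log₁₀(r₂/r₁).
ΔL = −20·log₁₀(2) = -6.02 dB.

-6.0 dB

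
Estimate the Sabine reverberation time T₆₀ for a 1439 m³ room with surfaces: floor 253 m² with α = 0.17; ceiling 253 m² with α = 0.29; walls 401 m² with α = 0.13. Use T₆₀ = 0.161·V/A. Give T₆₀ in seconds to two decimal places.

1.37 s

A = Σ Sᵢαᵢ = 253·0.17 + 253·0.29 + 401·0.13 = 168.51 m².
T₆₀ = 0.161·V/A = 0.161·1439/168.51 = 1.375 s.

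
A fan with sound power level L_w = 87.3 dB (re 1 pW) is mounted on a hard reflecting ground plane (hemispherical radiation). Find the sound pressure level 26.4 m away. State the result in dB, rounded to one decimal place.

Free-field hemispherical radiation: L_p = L_w − 10·log₁₀(2π·r²), r = 26.4 m.
2π·r² = 4379 m², 10·log₁₀ of that is 36.414 dB.
L_p = 87.3 − 36.414 = 50.89 dB.

50.9 dB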